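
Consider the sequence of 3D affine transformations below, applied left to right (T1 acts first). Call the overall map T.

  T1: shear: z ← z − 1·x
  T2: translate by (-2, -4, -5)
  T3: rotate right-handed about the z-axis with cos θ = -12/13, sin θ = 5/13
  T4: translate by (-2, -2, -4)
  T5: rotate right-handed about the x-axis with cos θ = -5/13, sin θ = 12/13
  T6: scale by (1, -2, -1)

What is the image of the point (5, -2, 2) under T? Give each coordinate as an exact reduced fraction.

T1 shear: z ← z − 1·x: (5, -2, 2) → (5, -2, -3)
T2 translate by (-2, -4, -5): (5, -2, -3) → (3, -6, -8)
T3 rotate right-handed about the z-axis with cos θ = -12/13, sin θ = 5/13: (3, -6, -8) → (-6/13, 87/13, -8)
T4 translate by (-2, -2, -4): (-6/13, 87/13, -8) → (-32/13, 61/13, -12)
T5 rotate right-handed about the x-axis with cos θ = -5/13, sin θ = 12/13: (-32/13, 61/13, -12) → (-32/13, 1567/169, 1512/169)
T6 scale by (1, -2, -1): (-32/13, 1567/169, 1512/169) → (-32/13, -3134/169, -1512/169)

T(p) = (-32/13, -3134/169, -1512/169)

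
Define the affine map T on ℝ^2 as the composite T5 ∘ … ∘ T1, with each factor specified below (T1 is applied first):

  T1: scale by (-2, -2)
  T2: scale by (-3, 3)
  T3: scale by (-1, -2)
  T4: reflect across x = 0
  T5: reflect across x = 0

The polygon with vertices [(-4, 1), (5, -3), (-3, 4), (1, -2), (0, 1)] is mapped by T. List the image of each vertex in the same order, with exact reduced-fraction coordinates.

T1 scale by (-2, -2): (-4, 1) → (8, -2); (5, -3) → (-10, 6); (-3, 4) → (6, -8); (1, -2) → (-2, 4); (0, 1) → (0, -2)
T2 scale by (-3, 3): (8, -2) → (-24, -6); (-10, 6) → (30, 18); (6, -8) → (-18, -24); (-2, 4) → (6, 12); (0, -2) → (0, -6)
T3 scale by (-1, -2): (-24, -6) → (24, 12); (30, 18) → (-30, -36); (-18, -24) → (18, 48); (6, 12) → (-6, -24); (0, -6) → (0, 12)
T4 reflect across x = 0: (24, 12) → (-24, 12); (-30, -36) → (30, -36); (18, 48) → (-18, 48); (-6, -24) → (6, -24); (0, 12) → (0, 12)
T5 reflect across x = 0: (-24, 12) → (24, 12); (30, -36) → (-30, -36); (-18, 48) → (18, 48); (6, -24) → (-6, -24); (0, 12) → (0, 12)

image vertices: (24, 12), (-30, -36), (18, 48), (-6, -24), (0, 12)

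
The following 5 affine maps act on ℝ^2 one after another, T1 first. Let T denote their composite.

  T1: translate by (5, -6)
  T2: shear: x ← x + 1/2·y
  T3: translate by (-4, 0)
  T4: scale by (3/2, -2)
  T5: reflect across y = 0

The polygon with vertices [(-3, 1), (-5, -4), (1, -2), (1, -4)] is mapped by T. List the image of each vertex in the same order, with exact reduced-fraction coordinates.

T1 translate by (5, -6): (-3, 1) → (2, -5); (-5, -4) → (0, -10); (1, -2) → (6, -8); (1, -4) → (6, -10)
T2 shear: x ← x + 1/2·y: (2, -5) → (-1/2, -5); (0, -10) → (-5, -10); (6, -8) → (2, -8); (6, -10) → (1, -10)
T3 translate by (-4, 0): (-1/2, -5) → (-9/2, -5); (-5, -10) → (-9, -10); (2, -8) → (-2, -8); (1, -10) → (-3, -10)
T4 scale by (3/2, -2): (-9/2, -5) → (-27/4, 10); (-9, -10) → (-27/2, 20); (-2, -8) → (-3, 16); (-3, -10) → (-9/2, 20)
T5 reflect across y = 0: (-27/4, 10) → (-27/4, -10); (-27/2, 20) → (-27/2, -20); (-3, 16) → (-3, -16); (-9/2, 20) → (-9/2, -20)

image vertices: (-27/4, -10), (-27/2, -20), (-3, -16), (-9/2, -20)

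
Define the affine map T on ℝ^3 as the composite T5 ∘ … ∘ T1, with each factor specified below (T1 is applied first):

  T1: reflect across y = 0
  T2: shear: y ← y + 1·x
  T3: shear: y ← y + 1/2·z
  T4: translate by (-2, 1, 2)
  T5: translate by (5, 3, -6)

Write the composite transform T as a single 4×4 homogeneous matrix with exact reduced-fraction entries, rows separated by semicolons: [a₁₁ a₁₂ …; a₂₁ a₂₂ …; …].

T1 = [1 0 0 0; 0 -1 0 0; 0 0 1 0; 0 0 0 1]
T2·T1 = [1 0 0 0; 1 -1 0 0; 0 0 1 0; 0 0 0 1]
T3·…·T1 = [1 0 0 0; 1 -1 1/2 0; 0 0 1 0; 0 0 0 1]
T4·…·T1 = [1 0 0 -2; 1 -1 1/2 1; 0 0 1 2; 0 0 0 1]
T5·…·T1 = [1 0 0 3; 1 -1 1/2 4; 0 0 1 -4; 0 0 0 1]

T = [1 0 0 3; 1 -1 1/2 4; 0 0 1 -4; 0 0 0 1]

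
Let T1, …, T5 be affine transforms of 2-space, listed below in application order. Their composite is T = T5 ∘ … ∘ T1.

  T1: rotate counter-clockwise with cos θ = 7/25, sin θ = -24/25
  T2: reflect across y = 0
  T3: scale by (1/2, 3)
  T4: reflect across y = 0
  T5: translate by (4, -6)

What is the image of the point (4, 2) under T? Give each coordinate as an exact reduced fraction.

T(p) = (138/25, -396/25)

T1 rotate counter-clockwise with cos θ = 7/25, sin θ = -24/25: (4, 2) → (76/25, -82/25)
T2 reflect across y = 0: (76/25, -82/25) → (76/25, 82/25)
T3 scale by (1/2, 3): (76/25, 82/25) → (38/25, 246/25)
T4 reflect across y = 0: (38/25, 246/25) → (38/25, -246/25)
T5 translate by (4, -6): (38/25, -246/25) → (138/25, -396/25)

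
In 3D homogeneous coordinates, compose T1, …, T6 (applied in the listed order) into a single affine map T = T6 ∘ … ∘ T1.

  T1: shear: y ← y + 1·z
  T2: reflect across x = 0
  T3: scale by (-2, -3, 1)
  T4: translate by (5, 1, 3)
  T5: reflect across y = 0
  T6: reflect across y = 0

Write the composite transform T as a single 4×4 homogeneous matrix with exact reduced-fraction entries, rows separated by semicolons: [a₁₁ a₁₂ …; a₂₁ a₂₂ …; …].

T = [2 0 0 5; 0 -3 -3 1; 0 0 1 3; 0 0 0 1]

T1 = [1 0 0 0; 0 1 1 0; 0 0 1 0; 0 0 0 1]
T2·T1 = [-1 0 0 0; 0 1 1 0; 0 0 1 0; 0 0 0 1]
T3·…·T1 = [2 0 0 0; 0 -3 -3 0; 0 0 1 0; 0 0 0 1]
T4·…·T1 = [2 0 0 5; 0 -3 -3 1; 0 0 1 3; 0 0 0 1]
T5·…·T1 = [2 0 0 5; 0 3 3 -1; 0 0 1 3; 0 0 0 1]
T6·…·T1 = [2 0 0 5; 0 -3 -3 1; 0 0 1 3; 0 0 0 1]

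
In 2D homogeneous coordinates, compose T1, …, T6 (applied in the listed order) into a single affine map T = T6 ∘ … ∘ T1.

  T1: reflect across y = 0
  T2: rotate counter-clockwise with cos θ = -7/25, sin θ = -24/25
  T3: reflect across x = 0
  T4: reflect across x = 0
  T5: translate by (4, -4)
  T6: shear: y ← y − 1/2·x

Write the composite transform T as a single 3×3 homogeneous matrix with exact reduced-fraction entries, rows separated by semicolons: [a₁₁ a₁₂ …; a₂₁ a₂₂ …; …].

T1 = [1 0 0; 0 -1 0; 0 0 1]
T2·T1 = [-7/25 -24/25 0; -24/25 7/25 0; 0 0 1]
T3·…·T1 = [7/25 24/25 0; -24/25 7/25 0; 0 0 1]
T4·…·T1 = [-7/25 -24/25 0; -24/25 7/25 0; 0 0 1]
T5·…·T1 = [-7/25 -24/25 4; -24/25 7/25 -4; 0 0 1]
T6·…·T1 = [-7/25 -24/25 4; -41/50 19/25 -6; 0 0 1]

T = [-7/25 -24/25 4; -41/50 19/25 -6; 0 0 1]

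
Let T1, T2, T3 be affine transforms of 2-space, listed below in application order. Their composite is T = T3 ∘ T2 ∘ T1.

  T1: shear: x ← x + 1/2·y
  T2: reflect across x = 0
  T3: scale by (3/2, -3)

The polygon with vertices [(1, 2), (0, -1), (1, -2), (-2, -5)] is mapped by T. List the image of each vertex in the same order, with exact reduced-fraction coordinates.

image vertices: (-3, -6), (3/4, 3), (0, 6), (27/4, 15)

T1 shear: x ← x + 1/2·y: (1, 2) → (2, 2); (0, -1) → (-1/2, -1); (1, -2) → (0, -2); (-2, -5) → (-9/2, -5)
T2 reflect across x = 0: (2, 2) → (-2, 2); (-1/2, -1) → (1/2, -1); (0, -2) → (0, -2); (-9/2, -5) → (9/2, -5)
T3 scale by (3/2, -3): (-2, 2) → (-3, -6); (1/2, -1) → (3/4, 3); (0, -2) → (0, 6); (9/2, -5) → (27/4, 15)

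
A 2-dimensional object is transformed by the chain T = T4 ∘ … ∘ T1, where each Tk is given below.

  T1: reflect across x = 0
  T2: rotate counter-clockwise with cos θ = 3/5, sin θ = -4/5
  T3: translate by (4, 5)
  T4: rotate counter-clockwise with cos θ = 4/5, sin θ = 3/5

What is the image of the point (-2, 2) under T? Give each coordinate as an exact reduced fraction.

T1 reflect across x = 0: (-2, 2) → (2, 2)
T2 rotate counter-clockwise with cos θ = 3/5, sin θ = -4/5: (2, 2) → (14/5, -2/5)
T3 translate by (4, 5): (14/5, -2/5) → (34/5, 23/5)
T4 rotate counter-clockwise with cos θ = 4/5, sin θ = 3/5: (34/5, 23/5) → (67/25, 194/25)

T(p) = (67/25, 194/25)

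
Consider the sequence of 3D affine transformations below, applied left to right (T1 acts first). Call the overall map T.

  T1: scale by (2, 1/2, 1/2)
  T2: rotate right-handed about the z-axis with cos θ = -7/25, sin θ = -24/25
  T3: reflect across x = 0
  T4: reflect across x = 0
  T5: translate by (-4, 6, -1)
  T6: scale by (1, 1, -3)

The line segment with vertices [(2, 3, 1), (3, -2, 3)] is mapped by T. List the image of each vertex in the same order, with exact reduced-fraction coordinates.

T1 scale by (2, 1/2, 1/2): (2, 3, 1) → (4, 3/2, 1/2); (3, -2, 3) → (6, -1, 3/2)
T2 rotate right-handed about the z-axis with cos θ = -7/25, sin θ = -24/25: (4, 3/2, 1/2) → (8/25, -213/50, 1/2); (6, -1, 3/2) → (-66/25, -137/25, 3/2)
T3 reflect across x = 0: (8/25, -213/50, 1/2) → (-8/25, -213/50, 1/2); (-66/25, -137/25, 3/2) → (66/25, -137/25, 3/2)
T4 reflect across x = 0: (-8/25, -213/50, 1/2) → (8/25, -213/50, 1/2); (66/25, -137/25, 3/2) → (-66/25, -137/25, 3/2)
T5 translate by (-4, 6, -1): (8/25, -213/50, 1/2) → (-92/25, 87/50, -1/2); (-66/25, -137/25, 3/2) → (-166/25, 13/25, 1/2)
T6 scale by (1, 1, -3): (-92/25, 87/50, -1/2) → (-92/25, 87/50, 3/2); (-166/25, 13/25, 1/2) → (-166/25, 13/25, -3/2)

image vertices: (-92/25, 87/50, 3/2), (-166/25, 13/25, -3/2)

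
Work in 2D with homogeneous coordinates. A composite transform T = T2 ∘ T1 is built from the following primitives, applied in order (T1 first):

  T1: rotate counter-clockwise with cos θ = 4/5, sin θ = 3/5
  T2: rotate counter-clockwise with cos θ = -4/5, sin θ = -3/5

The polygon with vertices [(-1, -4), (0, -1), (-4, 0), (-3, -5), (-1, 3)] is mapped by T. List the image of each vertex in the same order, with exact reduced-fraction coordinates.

image vertices: (-89/25, 52/25), (-24/25, 7/25), (28/25, 96/25), (-99/25, 107/25), (79/25, 3/25)

T1 rotate counter-clockwise with cos θ = 4/5, sin θ = 3/5: (-1, -4) → (8/5, -19/5); (0, -1) → (3/5, -4/5); (-4, 0) → (-16/5, -12/5); (-3, -5) → (3/5, -29/5); (-1, 3) → (-13/5, 9/5)
T2 rotate counter-clockwise with cos θ = -4/5, sin θ = -3/5: (8/5, -19/5) → (-89/25, 52/25); (3/5, -4/5) → (-24/25, 7/25); (-16/5, -12/5) → (28/25, 96/25); (3/5, -29/5) → (-99/25, 107/25); (-13/5, 9/5) → (79/25, 3/25)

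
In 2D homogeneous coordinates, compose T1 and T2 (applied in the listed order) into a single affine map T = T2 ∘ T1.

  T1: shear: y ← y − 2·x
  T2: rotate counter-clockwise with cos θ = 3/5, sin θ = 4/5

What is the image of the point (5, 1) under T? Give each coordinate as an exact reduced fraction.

T1 shear: y ← y − 2·x: (5, 1) → (5, -9)
T2 rotate counter-clockwise with cos θ = 3/5, sin θ = 4/5: (5, -9) → (51/5, -7/5)

T(p) = (51/5, -7/5)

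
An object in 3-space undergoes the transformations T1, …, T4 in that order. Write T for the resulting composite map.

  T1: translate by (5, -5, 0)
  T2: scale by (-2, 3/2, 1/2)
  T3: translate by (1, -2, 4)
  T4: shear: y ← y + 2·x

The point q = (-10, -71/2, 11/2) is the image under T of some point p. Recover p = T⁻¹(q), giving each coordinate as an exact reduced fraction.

p = (1/2, -4, 3)

T1 = [1 0 0 5; 0 1 0 -5; 0 0 1 0; 0 0 0 1]
T2·T1 = [-2 0 0 -10; 0 3/2 0 -15/2; 0 0 1/2 0; 0 0 0 1]
T3·…·T1 = [-2 0 0 -9; 0 3/2 0 -19/2; 0 0 1/2 4; 0 0 0 1]
T4·…·T1 = [-2 0 0 -9; -4 3/2 0 -55/2; 0 0 1/2 4; 0 0 0 1]
det M = -3/2; M⁻¹ = [-1/2 0 0 -9/2; -4/3 2/3 0 19/3; 0 0 2 -8; 0 0 0 1]
M⁻¹ · (-10, -71/2, 11/2)ᵀ = (1/2, -4, 3)ᵀ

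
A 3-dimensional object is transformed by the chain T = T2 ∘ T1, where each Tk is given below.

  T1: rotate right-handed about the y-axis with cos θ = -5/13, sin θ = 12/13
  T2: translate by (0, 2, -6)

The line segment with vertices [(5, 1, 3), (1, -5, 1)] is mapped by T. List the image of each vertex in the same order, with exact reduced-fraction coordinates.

image vertices: (11/13, 3, -153/13), (7/13, -3, -95/13)

T1 rotate right-handed about the y-axis with cos θ = -5/13, sin θ = 12/13: (5, 1, 3) → (11/13, 1, -75/13); (1, -5, 1) → (7/13, -5, -17/13)
T2 translate by (0, 2, -6): (11/13, 1, -75/13) → (11/13, 3, -153/13); (7/13, -5, -17/13) → (7/13, -3, -95/13)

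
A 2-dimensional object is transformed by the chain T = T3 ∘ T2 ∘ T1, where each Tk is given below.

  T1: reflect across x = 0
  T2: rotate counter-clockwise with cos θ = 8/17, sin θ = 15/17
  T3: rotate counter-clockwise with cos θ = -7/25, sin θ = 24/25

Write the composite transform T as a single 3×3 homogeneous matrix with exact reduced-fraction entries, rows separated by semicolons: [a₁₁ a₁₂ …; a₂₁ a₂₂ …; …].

T = [416/425 -87/425 0; -87/425 -416/425 0; 0 0 1]

T1 = [-1 0 0; 0 1 0; 0 0 1]
T2·T1 = [-8/17 -15/17 0; -15/17 8/17 0; 0 0 1]
T3·…·T1 = [416/425 -87/425 0; -87/425 -416/425 0; 0 0 1]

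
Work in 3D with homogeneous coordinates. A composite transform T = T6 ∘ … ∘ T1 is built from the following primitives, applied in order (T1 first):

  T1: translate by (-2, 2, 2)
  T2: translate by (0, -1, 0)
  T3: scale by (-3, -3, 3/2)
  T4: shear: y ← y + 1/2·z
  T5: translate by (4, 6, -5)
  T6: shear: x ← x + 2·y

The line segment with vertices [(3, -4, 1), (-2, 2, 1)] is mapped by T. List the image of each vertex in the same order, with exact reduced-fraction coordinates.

image vertices: (71/2, 69/4, -1/2), (29/2, -3/4, -1/2)

T1 translate by (-2, 2, 2): (3, -4, 1) → (1, -2, 3); (-2, 2, 1) → (-4, 4, 3)
T2 translate by (0, -1, 0): (1, -2, 3) → (1, -3, 3); (-4, 4, 3) → (-4, 3, 3)
T3 scale by (-3, -3, 3/2): (1, -3, 3) → (-3, 9, 9/2); (-4, 3, 3) → (12, -9, 9/2)
T4 shear: y ← y + 1/2·z: (-3, 9, 9/2) → (-3, 45/4, 9/2); (12, -9, 9/2) → (12, -27/4, 9/2)
T5 translate by (4, 6, -5): (-3, 45/4, 9/2) → (1, 69/4, -1/2); (12, -27/4, 9/2) → (16, -3/4, -1/2)
T6 shear: x ← x + 2·y: (1, 69/4, -1/2) → (71/2, 69/4, -1/2); (16, -3/4, -1/2) → (29/2, -3/4, -1/2)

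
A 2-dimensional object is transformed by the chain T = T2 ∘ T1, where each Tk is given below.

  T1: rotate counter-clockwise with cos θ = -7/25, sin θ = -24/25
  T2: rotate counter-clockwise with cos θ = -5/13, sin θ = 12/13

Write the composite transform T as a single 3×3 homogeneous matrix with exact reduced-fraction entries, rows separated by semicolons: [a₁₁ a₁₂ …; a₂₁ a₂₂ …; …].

T = [323/325 -36/325 0; 36/325 323/325 0; 0 0 1]

T1 = [-7/25 24/25 0; -24/25 -7/25 0; 0 0 1]
T2·T1 = [323/325 -36/325 0; 36/325 323/325 0; 0 0 1]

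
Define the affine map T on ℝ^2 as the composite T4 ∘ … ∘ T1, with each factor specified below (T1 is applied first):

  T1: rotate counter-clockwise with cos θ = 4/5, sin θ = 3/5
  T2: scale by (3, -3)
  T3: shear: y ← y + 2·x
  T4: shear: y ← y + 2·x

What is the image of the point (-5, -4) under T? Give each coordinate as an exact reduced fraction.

T(p) = (-24/5, -3/5)

T1 rotate counter-clockwise with cos θ = 4/5, sin θ = 3/5: (-5, -4) → (-8/5, -31/5)
T2 scale by (3, -3): (-8/5, -31/5) → (-24/5, 93/5)
T3 shear: y ← y + 2·x: (-24/5, 93/5) → (-24/5, 9)
T4 shear: y ← y + 2·x: (-24/5, 9) → (-24/5, -3/5)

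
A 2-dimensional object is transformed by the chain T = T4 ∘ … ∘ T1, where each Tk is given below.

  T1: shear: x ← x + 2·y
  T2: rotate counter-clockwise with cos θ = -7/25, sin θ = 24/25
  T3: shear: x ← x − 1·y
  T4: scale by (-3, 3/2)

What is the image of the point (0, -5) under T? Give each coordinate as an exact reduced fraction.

T(p) = (-237/5, -123/10)

T1 shear: x ← x + 2·y: (0, -5) → (-10, -5)
T2 rotate counter-clockwise with cos θ = -7/25, sin θ = 24/25: (-10, -5) → (38/5, -41/5)
T3 shear: x ← x − 1·y: (38/5, -41/5) → (79/5, -41/5)
T4 scale by (-3, 3/2): (79/5, -41/5) → (-237/5, -123/10)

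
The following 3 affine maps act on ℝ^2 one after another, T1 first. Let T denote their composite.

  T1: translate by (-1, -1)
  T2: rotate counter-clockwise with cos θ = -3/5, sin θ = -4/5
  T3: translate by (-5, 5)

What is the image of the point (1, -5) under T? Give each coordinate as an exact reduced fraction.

T(p) = (-49/5, 43/5)

T1 translate by (-1, -1): (1, -5) → (0, -6)
T2 rotate counter-clockwise with cos θ = -3/5, sin θ = -4/5: (0, -6) → (-24/5, 18/5)
T3 translate by (-5, 5): (-24/5, 18/5) → (-49/5, 43/5)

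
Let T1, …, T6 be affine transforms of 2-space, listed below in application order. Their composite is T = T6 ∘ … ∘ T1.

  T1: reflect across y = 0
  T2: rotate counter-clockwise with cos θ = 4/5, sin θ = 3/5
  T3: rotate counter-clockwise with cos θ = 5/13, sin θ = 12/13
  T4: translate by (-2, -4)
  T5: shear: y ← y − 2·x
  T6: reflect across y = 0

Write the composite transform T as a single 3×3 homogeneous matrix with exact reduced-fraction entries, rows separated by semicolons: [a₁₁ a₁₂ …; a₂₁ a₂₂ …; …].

T1 = [1 0 0; 0 -1 0; 0 0 1]
T2·T1 = [4/5 3/5 0; 3/5 -4/5 0; 0 0 1]
T3·…·T1 = [-16/65 63/65 0; 63/65 16/65 0; 0 0 1]
T4·…·T1 = [-16/65 63/65 -2; 63/65 16/65 -4; 0 0 1]
T5·…·T1 = [-16/65 63/65 -2; 19/13 -22/13 0; 0 0 1]
T6·…·T1 = [-16/65 63/65 -2; -19/13 22/13 0; 0 0 1]

T = [-16/65 63/65 -2; -19/13 22/13 0; 0 0 1]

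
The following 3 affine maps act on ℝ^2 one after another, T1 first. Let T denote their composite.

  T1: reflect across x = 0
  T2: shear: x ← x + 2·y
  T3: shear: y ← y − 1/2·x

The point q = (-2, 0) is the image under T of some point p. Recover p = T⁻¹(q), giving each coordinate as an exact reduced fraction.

p = (0, -1)

T1 = [-1 0 0; 0 1 0; 0 0 1]
T2·T1 = [-1 2 0; 0 1 0; 0 0 1]
T3·…·T1 = [-1 2 0; 1/2 0 0; 0 0 1]
det M = -1; M⁻¹ = [0 2 0; 1/2 1 0; 0 0 1]
M⁻¹ · (-2, 0)ᵀ = (0, -1)ᵀ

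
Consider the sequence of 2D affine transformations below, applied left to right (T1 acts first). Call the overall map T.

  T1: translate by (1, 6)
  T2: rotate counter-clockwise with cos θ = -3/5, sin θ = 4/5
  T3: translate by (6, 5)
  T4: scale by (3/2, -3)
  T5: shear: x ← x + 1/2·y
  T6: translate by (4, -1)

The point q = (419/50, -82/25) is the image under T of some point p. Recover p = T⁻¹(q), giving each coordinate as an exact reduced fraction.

p = (-3, -8/5)

T1 = [1 0 1; 0 1 6; 0 0 1]
T2·T1 = [-3/5 -4/5 -27/5; 4/5 -3/5 -14/5; 0 0 1]
T3·…·T1 = [-3/5 -4/5 3/5; 4/5 -3/5 11/5; 0 0 1]
T4·…·T1 = [-9/10 -6/5 9/10; -12/5 9/5 -33/5; 0 0 1]
T5·…·T1 = [-21/10 -3/10 -12/5; -12/5 9/5 -33/5; 0 0 1]
T6·…·T1 = [-21/10 -3/10 8/5; -12/5 9/5 -38/5; 0 0 1]
det M = -9/2; M⁻¹ = [-2/5 -1/15 2/15; -8/15 7/15 22/5; 0 0 1]
M⁻¹ · (419/50, -82/25)ᵀ = (-3, -8/5)ᵀ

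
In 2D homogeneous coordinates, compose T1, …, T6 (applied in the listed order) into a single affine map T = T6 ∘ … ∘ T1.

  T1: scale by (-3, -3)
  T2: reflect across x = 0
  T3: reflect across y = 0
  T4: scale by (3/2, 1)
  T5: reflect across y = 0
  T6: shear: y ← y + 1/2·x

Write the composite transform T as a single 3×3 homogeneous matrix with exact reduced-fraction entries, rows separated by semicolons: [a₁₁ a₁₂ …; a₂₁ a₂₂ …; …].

T = [9/2 0 0; 9/4 -3 0; 0 0 1]

T1 = [-3 0 0; 0 -3 0; 0 0 1]
T2·T1 = [3 0 0; 0 -3 0; 0 0 1]
T3·…·T1 = [3 0 0; 0 3 0; 0 0 1]
T4·…·T1 = [9/2 0 0; 0 3 0; 0 0 1]
T5·…·T1 = [9/2 0 0; 0 -3 0; 0 0 1]
T6·…·T1 = [9/2 0 0; 9/4 -3 0; 0 0 1]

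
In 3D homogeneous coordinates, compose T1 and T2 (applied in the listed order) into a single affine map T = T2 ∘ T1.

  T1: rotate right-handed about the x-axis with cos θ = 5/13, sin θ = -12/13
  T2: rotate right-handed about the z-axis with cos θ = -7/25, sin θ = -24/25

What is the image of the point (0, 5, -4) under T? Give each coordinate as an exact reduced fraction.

T1 rotate right-handed about the x-axis with cos θ = 5/13, sin θ = -12/13: (0, 5, -4) → (0, -23/13, -80/13)
T2 rotate right-handed about the z-axis with cos θ = -7/25, sin θ = -24/25: (0, -23/13, -80/13) → (-552/325, 161/325, -80/13)

T(p) = (-552/325, 161/325, -80/13)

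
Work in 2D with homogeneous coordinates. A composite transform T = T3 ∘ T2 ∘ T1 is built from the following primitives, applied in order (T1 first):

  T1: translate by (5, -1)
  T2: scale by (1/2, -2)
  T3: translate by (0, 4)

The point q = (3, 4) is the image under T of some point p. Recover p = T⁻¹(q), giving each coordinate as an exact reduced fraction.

T1 = [1 0 5; 0 1 -1; 0 0 1]
T2·T1 = [1/2 0 5/2; 0 -2 2; 0 0 1]
T3·…·T1 = [1/2 0 5/2; 0 -2 6; 0 0 1]
det M = -1; M⁻¹ = [2 0 -5; 0 -1/2 3; 0 0 1]
M⁻¹ · (3, 4)ᵀ = (1, 1)ᵀ

p = (1, 1)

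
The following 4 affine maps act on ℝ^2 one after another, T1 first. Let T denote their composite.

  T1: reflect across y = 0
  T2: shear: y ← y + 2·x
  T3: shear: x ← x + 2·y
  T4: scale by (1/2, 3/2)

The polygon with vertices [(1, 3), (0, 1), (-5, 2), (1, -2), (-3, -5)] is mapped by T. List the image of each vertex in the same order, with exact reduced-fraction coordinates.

T1 reflect across y = 0: (1, 3) → (1, -3); (0, 1) → (0, -1); (-5, 2) → (-5, -2); (1, -2) → (1, 2); (-3, -5) → (-3, 5)
T2 shear: y ← y + 2·x: (1, -3) → (1, -1); (0, -1) → (0, -1); (-5, -2) → (-5, -12); (1, 2) → (1, 4); (-3, 5) → (-3, -1)
T3 shear: x ← x + 2·y: (1, -1) → (-1, -1); (0, -1) → (-2, -1); (-5, -12) → (-29, -12); (1, 4) → (9, 4); (-3, -1) → (-5, -1)
T4 scale by (1/2, 3/2): (-1, -1) → (-1/2, -3/2); (-2, -1) → (-1, -3/2); (-29, -12) → (-29/2, -18); (9, 4) → (9/2, 6); (-5, -1) → (-5/2, -3/2)

image vertices: (-1/2, -3/2), (-1, -3/2), (-29/2, -18), (9/2, 6), (-5/2, -3/2)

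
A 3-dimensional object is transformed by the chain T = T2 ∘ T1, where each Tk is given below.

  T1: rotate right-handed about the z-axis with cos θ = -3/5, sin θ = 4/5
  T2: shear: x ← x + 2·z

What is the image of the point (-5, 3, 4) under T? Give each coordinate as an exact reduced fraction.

T(p) = (43/5, -29/5, 4)

T1 rotate right-handed about the z-axis with cos θ = -3/5, sin θ = 4/5: (-5, 3, 4) → (3/5, -29/5, 4)
T2 shear: x ← x + 2·z: (3/5, -29/5, 4) → (43/5, -29/5, 4)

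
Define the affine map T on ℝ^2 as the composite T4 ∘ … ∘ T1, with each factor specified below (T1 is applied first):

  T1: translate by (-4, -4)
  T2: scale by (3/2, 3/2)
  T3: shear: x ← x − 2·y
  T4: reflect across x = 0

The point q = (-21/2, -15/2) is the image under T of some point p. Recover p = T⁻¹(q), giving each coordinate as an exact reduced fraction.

T1 = [1 0 -4; 0 1 -4; 0 0 1]
T2·T1 = [3/2 0 -6; 0 3/2 -6; 0 0 1]
T3·…·T1 = [3/2 -3 6; 0 3/2 -6; 0 0 1]
T4·…·T1 = [-3/2 3 -6; 0 3/2 -6; 0 0 1]
det M = -9/4; M⁻¹ = [-2/3 4/3 4; 0 2/3 4; 0 0 1]
M⁻¹ · (-21/2, -15/2)ᵀ = (1, -1)ᵀ

p = (1, -1)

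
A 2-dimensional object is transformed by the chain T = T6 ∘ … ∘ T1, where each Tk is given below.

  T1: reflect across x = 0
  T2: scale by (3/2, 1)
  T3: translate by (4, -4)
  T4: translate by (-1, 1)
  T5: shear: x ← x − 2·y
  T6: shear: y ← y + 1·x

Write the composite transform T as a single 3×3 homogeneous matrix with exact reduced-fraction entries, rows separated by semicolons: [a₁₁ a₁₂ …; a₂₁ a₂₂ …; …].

T = [-3/2 -2 9; -3/2 -1 6; 0 0 1]

T1 = [-1 0 0; 0 1 0; 0 0 1]
T2·T1 = [-3/2 0 0; 0 1 0; 0 0 1]
T3·…·T1 = [-3/2 0 4; 0 1 -4; 0 0 1]
T4·…·T1 = [-3/2 0 3; 0 1 -3; 0 0 1]
T5·…·T1 = [-3/2 -2 9; 0 1 -3; 0 0 1]
T6·…·T1 = [-3/2 -2 9; -3/2 -1 6; 0 0 1]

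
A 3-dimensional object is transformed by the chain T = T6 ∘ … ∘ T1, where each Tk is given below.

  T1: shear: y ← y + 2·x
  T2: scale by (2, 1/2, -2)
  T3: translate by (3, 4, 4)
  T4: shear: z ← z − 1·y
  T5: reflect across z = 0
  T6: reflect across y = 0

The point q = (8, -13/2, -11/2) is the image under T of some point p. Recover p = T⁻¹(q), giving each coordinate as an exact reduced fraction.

p = (5/2, 0, -4)

T1 = [1 0 0 0; 2 1 0 0; 0 0 1 0; 0 0 0 1]
T2·T1 = [2 0 0 0; 1 1/2 0 0; 0 0 -2 0; 0 0 0 1]
T3·…·T1 = [2 0 0 3; 1 1/2 0 4; 0 0 -2 4; 0 0 0 1]
T4·…·T1 = [2 0 0 3; 1 1/2 0 4; -1 -1/2 -2 0; 0 0 0 1]
T5·…·T1 = [2 0 0 3; 1 1/2 0 4; 1 1/2 2 0; 0 0 0 1]
T6·…·T1 = [2 0 0 3; -1 -1/2 0 -4; 1 1/2 2 0; 0 0 0 1]
det M = -2; M⁻¹ = [1/2 0 0 -3/2; -1 -2 0 -5; 0 1/2 1/2 2; 0 0 0 1]
M⁻¹ · (8, -13/2, -11/2)ᵀ = (5/2, 0, -4)ᵀ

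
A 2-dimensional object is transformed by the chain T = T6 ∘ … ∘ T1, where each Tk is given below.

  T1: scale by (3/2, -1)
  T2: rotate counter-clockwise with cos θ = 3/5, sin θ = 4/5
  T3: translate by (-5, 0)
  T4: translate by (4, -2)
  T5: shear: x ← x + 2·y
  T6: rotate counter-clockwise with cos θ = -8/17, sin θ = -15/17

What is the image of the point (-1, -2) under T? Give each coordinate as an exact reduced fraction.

T1 scale by (3/2, -1): (-1, -2) → (-3/2, 2)
T2 rotate counter-clockwise with cos θ = 3/5, sin θ = 4/5: (-3/2, 2) → (-5/2, 0)
T3 translate by (-5, 0): (-5/2, 0) → (-15/2, 0)
T4 translate by (4, -2): (-15/2, 0) → (-7/2, -2)
T5 shear: x ← x + 2·y: (-7/2, -2) → (-15/2, -2)
T6 rotate counter-clockwise with cos θ = -8/17, sin θ = -15/17: (-15/2, -2) → (30/17, 257/34)

T(p) = (30/17, 257/34)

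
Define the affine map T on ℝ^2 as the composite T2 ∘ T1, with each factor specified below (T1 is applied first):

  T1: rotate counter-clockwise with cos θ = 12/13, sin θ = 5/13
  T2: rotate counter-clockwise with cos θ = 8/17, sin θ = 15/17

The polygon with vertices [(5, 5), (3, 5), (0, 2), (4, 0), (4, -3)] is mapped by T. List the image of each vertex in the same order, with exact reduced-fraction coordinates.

T1 rotate counter-clockwise with cos θ = 12/13, sin θ = 5/13: (5, 5) → (35/13, 85/13); (3, 5) → (11/13, 75/13); (0, 2) → (-10/13, 24/13); (4, 0) → (48/13, 20/13); (4, -3) → (63/13, -16/13)
T2 rotate counter-clockwise with cos θ = 8/17, sin θ = 15/17: (35/13, 85/13) → (-995/221, 1205/221); (11/13, 75/13) → (-61/13, 45/13); (-10/13, 24/13) → (-440/221, 42/221); (48/13, 20/13) → (84/221, 880/221); (63/13, -16/13) → (744/221, 817/221)

image vertices: (-995/221, 1205/221), (-61/13, 45/13), (-440/221, 42/221), (84/221, 880/221), (744/221, 817/221)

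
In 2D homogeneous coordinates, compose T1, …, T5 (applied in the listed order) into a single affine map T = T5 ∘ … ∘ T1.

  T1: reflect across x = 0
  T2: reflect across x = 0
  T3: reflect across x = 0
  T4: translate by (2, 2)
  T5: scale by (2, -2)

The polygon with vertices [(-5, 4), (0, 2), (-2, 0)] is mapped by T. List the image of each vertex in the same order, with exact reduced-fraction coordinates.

image vertices: (14, -12), (4, -8), (8, -4)

T1 reflect across x = 0: (-5, 4) → (5, 4); (0, 2) → (0, 2); (-2, 0) → (2, 0)
T2 reflect across x = 0: (5, 4) → (-5, 4); (0, 2) → (0, 2); (2, 0) → (-2, 0)
T3 reflect across x = 0: (-5, 4) → (5, 4); (0, 2) → (0, 2); (-2, 0) → (2, 0)
T4 translate by (2, 2): (5, 4) → (7, 6); (0, 2) → (2, 4); (2, 0) → (4, 2)
T5 scale by (2, -2): (7, 6) → (14, -12); (2, 4) → (4, -8); (4, 2) → (8, -4)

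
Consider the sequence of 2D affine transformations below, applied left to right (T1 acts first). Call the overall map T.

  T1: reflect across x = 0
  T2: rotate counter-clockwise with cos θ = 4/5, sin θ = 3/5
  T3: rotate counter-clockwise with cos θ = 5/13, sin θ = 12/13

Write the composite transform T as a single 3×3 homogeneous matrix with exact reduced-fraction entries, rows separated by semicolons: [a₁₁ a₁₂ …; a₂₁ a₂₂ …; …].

T = [16/65 -63/65 0; -63/65 -16/65 0; 0 0 1]

T1 = [-1 0 0; 0 1 0; 0 0 1]
T2·T1 = [-4/5 -3/5 0; -3/5 4/5 0; 0 0 1]
T3·…·T1 = [16/65 -63/65 0; -63/65 -16/65 0; 0 0 1]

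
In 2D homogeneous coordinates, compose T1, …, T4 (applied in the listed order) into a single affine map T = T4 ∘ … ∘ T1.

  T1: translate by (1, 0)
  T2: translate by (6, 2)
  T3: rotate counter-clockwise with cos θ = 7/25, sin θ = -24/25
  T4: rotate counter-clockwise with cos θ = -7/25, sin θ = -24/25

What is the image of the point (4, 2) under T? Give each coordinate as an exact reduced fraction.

T(p) = (-11, -4)

T1 translate by (1, 0): (4, 2) → (5, 2)
T2 translate by (6, 2): (5, 2) → (11, 4)
T3 rotate counter-clockwise with cos θ = 7/25, sin θ = -24/25: (11, 4) → (173/25, -236/25)
T4 rotate counter-clockwise with cos θ = -7/25, sin θ = -24/25: (173/25, -236/25) → (-11, -4)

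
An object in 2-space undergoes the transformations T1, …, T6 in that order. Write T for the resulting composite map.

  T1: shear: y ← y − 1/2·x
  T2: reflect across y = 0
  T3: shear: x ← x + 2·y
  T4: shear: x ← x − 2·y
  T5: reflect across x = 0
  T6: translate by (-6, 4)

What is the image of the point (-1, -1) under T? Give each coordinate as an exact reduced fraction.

T(p) = (-5, 9/2)

T1 shear: y ← y − 1/2·x: (-1, -1) → (-1, -1/2)
T2 reflect across y = 0: (-1, -1/2) → (-1, 1/2)
T3 shear: x ← x + 2·y: (-1, 1/2) → (0, 1/2)
T4 shear: x ← x − 2·y: (0, 1/2) → (-1, 1/2)
T5 reflect across x = 0: (-1, 1/2) → (1, 1/2)
T6 translate by (-6, 4): (1, 1/2) → (-5, 9/2)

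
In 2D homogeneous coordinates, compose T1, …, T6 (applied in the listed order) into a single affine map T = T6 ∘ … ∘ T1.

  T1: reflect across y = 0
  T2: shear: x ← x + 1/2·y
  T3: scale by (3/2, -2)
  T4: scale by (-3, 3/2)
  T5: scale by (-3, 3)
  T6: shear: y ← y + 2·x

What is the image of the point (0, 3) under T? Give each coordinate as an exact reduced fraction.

T1 reflect across y = 0: (0, 3) → (0, -3)
T2 shear: x ← x + 1/2·y: (0, -3) → (-3/2, -3)
T3 scale by (3/2, -2): (-3/2, -3) → (-9/4, 6)
T4 scale by (-3, 3/2): (-9/4, 6) → (27/4, 9)
T5 scale by (-3, 3): (27/4, 9) → (-81/4, 27)
T6 shear: y ← y + 2·x: (-81/4, 27) → (-81/4, -27/2)

T(p) = (-81/4, -27/2)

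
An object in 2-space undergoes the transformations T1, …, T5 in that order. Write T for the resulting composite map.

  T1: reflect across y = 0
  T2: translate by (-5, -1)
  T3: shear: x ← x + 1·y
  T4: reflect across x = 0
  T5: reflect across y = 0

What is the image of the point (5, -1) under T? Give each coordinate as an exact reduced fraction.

T(p) = (0, 0)

T1 reflect across y = 0: (5, -1) → (5, 1)
T2 translate by (-5, -1): (5, 1) → (0, 0)
T3 shear: x ← x + 1·y: (0, 0) → (0, 0)
T4 reflect across x = 0: (0, 0) → (0, 0)
T5 reflect across y = 0: (0, 0) → (0, 0)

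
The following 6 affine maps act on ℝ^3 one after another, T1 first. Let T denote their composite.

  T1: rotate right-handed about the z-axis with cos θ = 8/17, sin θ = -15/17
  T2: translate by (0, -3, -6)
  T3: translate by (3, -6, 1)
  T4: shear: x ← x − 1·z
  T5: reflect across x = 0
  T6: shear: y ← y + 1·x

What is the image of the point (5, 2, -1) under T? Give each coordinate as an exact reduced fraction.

T(p) = (-223/17, -435/17, -6)

T1 rotate right-handed about the z-axis with cos θ = 8/17, sin θ = -15/17: (5, 2, -1) → (70/17, -59/17, -1)
T2 translate by (0, -3, -6): (70/17, -59/17, -1) → (70/17, -110/17, -7)
T3 translate by (3, -6, 1): (70/17, -110/17, -7) → (121/17, -212/17, -6)
T4 shear: x ← x − 1·z: (121/17, -212/17, -6) → (223/17, -212/17, -6)
T5 reflect across x = 0: (223/17, -212/17, -6) → (-223/17, -212/17, -6)
T6 shear: y ← y + 1·x: (-223/17, -212/17, -6) → (-223/17, -435/17, -6)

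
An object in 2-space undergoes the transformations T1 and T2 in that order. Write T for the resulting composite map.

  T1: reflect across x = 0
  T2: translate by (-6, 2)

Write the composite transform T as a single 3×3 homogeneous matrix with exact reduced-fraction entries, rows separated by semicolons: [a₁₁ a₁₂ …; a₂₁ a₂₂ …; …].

T1 = [-1 0 0; 0 1 0; 0 0 1]
T2·T1 = [-1 0 -6; 0 1 2; 0 0 1]

T = [-1 0 -6; 0 1 2; 0 0 1]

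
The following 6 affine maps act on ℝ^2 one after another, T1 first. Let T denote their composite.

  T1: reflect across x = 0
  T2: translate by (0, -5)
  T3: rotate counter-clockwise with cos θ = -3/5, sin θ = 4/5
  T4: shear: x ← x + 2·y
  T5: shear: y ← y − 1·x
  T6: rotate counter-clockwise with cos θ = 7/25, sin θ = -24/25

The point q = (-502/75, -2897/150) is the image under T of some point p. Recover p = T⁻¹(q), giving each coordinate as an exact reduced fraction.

p = (1/3, -7/2)

T1 = [-1 0 0; 0 1 0; 0 0 1]
T2·T1 = [-1 0 0; 0 1 -5; 0 0 1]
T3·…·T1 = [3/5 -4/5 4; -4/5 -3/5 3; 0 0 1]
T4·…·T1 = [-1 -2 10; -4/5 -3/5 3; 0 0 1]
T5·…·T1 = [-1 -2 10; 1/5 7/5 -7; 0 0 1]
T6·…·T1 = [-11/125 98/125 -98/25; 127/125 289/125 -289/25; 0 0 1]
det M = -1; M⁻¹ = [-289/125 98/125 0; 127/125 11/125 5; 0 0 1]
M⁻¹ · (-502/75, -2897/150)ᵀ = (1/3, -7/2)ᵀ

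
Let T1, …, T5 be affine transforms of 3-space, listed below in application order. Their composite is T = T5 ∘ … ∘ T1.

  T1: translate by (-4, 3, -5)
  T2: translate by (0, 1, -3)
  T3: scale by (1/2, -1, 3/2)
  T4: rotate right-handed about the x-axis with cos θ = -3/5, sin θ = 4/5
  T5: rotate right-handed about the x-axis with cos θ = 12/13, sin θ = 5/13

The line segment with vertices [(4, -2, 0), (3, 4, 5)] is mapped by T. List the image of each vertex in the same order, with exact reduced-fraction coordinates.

T1 translate by (-4, 3, -5): (4, -2, 0) → (0, 1, -5); (3, 4, 5) → (-1, 7, 0)
T2 translate by (0, 1, -3): (0, 1, -5) → (0, 2, -8); (-1, 7, 0) → (-1, 8, -3)
T3 scale by (1/2, -1, 3/2): (0, 2, -8) → (0, -2, -12); (-1, 8, -3) → (-1/2, -8, -9/2)
T4 rotate right-handed about the x-axis with cos θ = -3/5, sin θ = 4/5: (0, -2, -12) → (0, 54/5, 28/5); (-1/2, -8, -9/2) → (-1/2, 42/5, -37/10)
T5 rotate right-handed about the x-axis with cos θ = 12/13, sin θ = 5/13: (0, 54/5, 28/5) → (0, 508/65, 606/65); (-1/2, 42/5, -37/10) → (-1/2, 1193/130, -12/65)

image vertices: (0, 508/65, 606/65), (-1/2, 1193/130, -12/65)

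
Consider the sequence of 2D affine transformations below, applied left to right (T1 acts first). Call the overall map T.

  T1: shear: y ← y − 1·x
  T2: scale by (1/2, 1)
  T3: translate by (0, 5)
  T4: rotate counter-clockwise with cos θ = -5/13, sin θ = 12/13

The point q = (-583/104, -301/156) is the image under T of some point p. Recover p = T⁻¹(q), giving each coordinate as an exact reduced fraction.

p = (3/4, 5/3)

T1 = [1 0 0; -1 1 0; 0 0 1]
T2·T1 = [1/2 0 0; -1 1 0; 0 0 1]
T3·…·T1 = [1/2 0 0; -1 1 5; 0 0 1]
T4·…·T1 = [19/26 -12/13 -60/13; 11/13 -5/13 -25/13; 0 0 1]
det M = 1/2; M⁻¹ = [-10/13 24/13 0; -22/13 19/13 -5; 0 0 1]
M⁻¹ · (-583/104, -301/156)ᵀ = (3/4, 5/3)ᵀ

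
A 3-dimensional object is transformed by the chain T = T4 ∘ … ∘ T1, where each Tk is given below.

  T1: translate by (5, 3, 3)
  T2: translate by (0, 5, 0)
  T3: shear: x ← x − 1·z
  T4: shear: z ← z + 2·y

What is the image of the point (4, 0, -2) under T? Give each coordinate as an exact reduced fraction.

T(p) = (8, 8, 17)

T1 translate by (5, 3, 3): (4, 0, -2) → (9, 3, 1)
T2 translate by (0, 5, 0): (9, 3, 1) → (9, 8, 1)
T3 shear: x ← x − 1·z: (9, 8, 1) → (8, 8, 1)
T4 shear: z ← z + 2·y: (8, 8, 1) → (8, 8, 17)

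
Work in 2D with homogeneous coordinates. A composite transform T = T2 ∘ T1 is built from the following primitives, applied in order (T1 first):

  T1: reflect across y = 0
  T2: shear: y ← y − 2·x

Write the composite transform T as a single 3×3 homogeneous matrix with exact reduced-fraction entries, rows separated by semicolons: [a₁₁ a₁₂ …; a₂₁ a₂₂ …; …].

T = [1 0 0; -2 -1 0; 0 0 1]

T1 = [1 0 0; 0 -1 0; 0 0 1]
T2·T1 = [1 0 0; -2 -1 0; 0 0 1]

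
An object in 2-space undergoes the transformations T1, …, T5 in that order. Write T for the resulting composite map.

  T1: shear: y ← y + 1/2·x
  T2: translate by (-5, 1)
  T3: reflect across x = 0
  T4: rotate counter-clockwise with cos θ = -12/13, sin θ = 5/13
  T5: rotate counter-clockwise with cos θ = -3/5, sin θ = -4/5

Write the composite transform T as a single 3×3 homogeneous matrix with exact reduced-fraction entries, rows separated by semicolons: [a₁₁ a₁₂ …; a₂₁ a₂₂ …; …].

T = [-29/26 -33/65 19/5; -1/13 56/65 17/5; 0 0 1]

T1 = [1 0 0; 1/2 1 0; 0 0 1]
T2·T1 = [1 0 -5; 1/2 1 1; 0 0 1]
T3·…·T1 = [-1 0 5; 1/2 1 1; 0 0 1]
T4·…·T1 = [19/26 -5/13 -5; -11/13 -12/13 1; 0 0 1]
T5·…·T1 = [-29/26 -33/65 19/5; -1/13 56/65 17/5; 0 0 1]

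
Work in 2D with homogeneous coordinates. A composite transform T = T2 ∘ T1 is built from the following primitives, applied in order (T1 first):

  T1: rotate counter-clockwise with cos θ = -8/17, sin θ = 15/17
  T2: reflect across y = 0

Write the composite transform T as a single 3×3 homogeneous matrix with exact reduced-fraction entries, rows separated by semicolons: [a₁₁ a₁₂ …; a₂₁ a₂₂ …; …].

T1 = [-8/17 -15/17 0; 15/17 -8/17 0; 0 0 1]
T2·T1 = [-8/17 -15/17 0; -15/17 8/17 0; 0 0 1]

T = [-8/17 -15/17 0; -15/17 8/17 0; 0 0 1]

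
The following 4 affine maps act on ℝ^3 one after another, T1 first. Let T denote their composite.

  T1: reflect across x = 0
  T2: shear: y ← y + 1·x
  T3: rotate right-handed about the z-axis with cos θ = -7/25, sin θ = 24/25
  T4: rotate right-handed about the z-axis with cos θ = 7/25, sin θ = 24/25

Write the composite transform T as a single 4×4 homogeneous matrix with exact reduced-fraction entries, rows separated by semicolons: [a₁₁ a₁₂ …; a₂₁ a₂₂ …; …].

T1 = [-1 0 0 0; 0 1 0 0; 0 0 1 0; 0 0 0 1]
T2·T1 = [-1 0 0 0; -1 1 0 0; 0 0 1 0; 0 0 0 1]
T3·…·T1 = [31/25 -24/25 0 0; -17/25 -7/25 0 0; 0 0 1 0; 0 0 0 1]
T4·…·T1 = [1 0 0 0; 1 -1 0 0; 0 0 1 0; 0 0 0 1]

T = [1 0 0 0; 1 -1 0 0; 0 0 1 0; 0 0 0 1]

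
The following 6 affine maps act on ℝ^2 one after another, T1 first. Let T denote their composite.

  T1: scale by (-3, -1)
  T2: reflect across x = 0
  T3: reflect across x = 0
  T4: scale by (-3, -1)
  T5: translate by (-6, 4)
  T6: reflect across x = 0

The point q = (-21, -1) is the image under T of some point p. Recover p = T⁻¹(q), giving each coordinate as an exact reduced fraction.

p = (3, -5)

T1 = [-3 0 0; 0 -1 0; 0 0 1]
T2·T1 = [3 0 0; 0 -1 0; 0 0 1]
T3·…·T1 = [-3 0 0; 0 -1 0; 0 0 1]
T4·…·T1 = [9 0 0; 0 1 0; 0 0 1]
T5·…·T1 = [9 0 -6; 0 1 4; 0 0 1]
T6·…·T1 = [-9 0 6; 0 1 4; 0 0 1]
det M = -9; M⁻¹ = [-1/9 0 2/3; 0 1 -4; 0 0 1]
M⁻¹ · (-21, -1)ᵀ = (3, -5)ᵀ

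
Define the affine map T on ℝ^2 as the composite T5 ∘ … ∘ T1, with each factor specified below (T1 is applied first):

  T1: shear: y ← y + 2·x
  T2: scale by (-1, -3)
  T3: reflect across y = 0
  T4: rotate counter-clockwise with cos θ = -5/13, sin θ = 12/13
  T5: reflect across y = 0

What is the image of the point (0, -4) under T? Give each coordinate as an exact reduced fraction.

T1 shear: y ← y + 2·x: (0, -4) → (0, -4)
T2 scale by (-1, -3): (0, -4) → (0, 12)
T3 reflect across y = 0: (0, 12) → (0, -12)
T4 rotate counter-clockwise with cos θ = -5/13, sin θ = 12/13: (0, -12) → (144/13, 60/13)
T5 reflect across y = 0: (144/13, 60/13) → (144/13, -60/13)

T(p) = (144/13, -60/13)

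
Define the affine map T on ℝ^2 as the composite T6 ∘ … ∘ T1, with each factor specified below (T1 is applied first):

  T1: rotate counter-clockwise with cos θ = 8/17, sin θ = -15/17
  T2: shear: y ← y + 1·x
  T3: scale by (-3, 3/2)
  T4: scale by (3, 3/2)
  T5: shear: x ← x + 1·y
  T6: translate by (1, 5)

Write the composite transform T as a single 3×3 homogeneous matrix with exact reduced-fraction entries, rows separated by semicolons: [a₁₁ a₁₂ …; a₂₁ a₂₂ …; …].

T1 = [8/17 15/17 0; -15/17 8/17 0; 0 0 1]
T2·T1 = [8/17 15/17 0; -7/17 23/17 0; 0 0 1]
T3·…·T1 = [-24/17 -45/17 0; -21/34 69/34 0; 0 0 1]
T4·…·T1 = [-72/17 -135/17 0; -63/68 207/68 0; 0 0 1]
T5·…·T1 = [-351/68 -333/68 0; -63/68 207/68 0; 0 0 1]
T6·…·T1 = [-351/68 -333/68 1; -63/68 207/68 5; 0 0 1]

T = [-351/68 -333/68 1; -63/68 207/68 5; 0 0 1]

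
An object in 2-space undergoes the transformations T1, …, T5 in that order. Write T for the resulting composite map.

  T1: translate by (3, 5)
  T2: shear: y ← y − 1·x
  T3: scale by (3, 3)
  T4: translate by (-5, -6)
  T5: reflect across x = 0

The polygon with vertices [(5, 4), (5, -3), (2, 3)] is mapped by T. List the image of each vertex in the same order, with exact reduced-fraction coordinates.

image vertices: (-19, -3), (-19, -24), (-10, 3)

T1 translate by (3, 5): (5, 4) → (8, 9); (5, -3) → (8, 2); (2, 3) → (5, 8)
T2 shear: y ← y − 1·x: (8, 9) → (8, 1); (8, 2) → (8, -6); (5, 8) → (5, 3)
T3 scale by (3, 3): (8, 1) → (24, 3); (8, -6) → (24, -18); (5, 3) → (15, 9)
T4 translate by (-5, -6): (24, 3) → (19, -3); (24, -18) → (19, -24); (15, 9) → (10, 3)
T5 reflect across x = 0: (19, -3) → (-19, -3); (19, -24) → (-19, -24); (10, 3) → (-10, 3)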